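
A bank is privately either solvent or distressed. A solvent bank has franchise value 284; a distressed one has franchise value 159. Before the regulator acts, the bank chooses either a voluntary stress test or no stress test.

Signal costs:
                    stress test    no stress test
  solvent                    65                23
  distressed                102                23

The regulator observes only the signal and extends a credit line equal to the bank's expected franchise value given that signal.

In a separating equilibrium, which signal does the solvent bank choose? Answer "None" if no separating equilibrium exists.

None

Try solvent → stress test, distressed → no stress test:
  If types separate, stress test earns payment 284 and no stress test earns 159.
  Solvent: stress test gives 284 − 65 = 219; no stress test gives 159 − 23 = 136. No deviation. ✓
  Distressed: no stress test gives 159 − 23 = 136; stress test gives 284 − 102 = 182. Would deviate. ✗
Try solvent → no stress test, distressed → stress test:
  If types separate, no stress test earns payment 284 and stress test earns 159.
  Solvent: no stress test gives 284 − 23 = 261; stress test gives 159 − 65 = 94. No deviation. ✓
  Distressed: stress test gives 159 − 102 = 57; no stress test gives 284 − 23 = 261. Would deviate. ✗
Neither assignment is incentive-compatible.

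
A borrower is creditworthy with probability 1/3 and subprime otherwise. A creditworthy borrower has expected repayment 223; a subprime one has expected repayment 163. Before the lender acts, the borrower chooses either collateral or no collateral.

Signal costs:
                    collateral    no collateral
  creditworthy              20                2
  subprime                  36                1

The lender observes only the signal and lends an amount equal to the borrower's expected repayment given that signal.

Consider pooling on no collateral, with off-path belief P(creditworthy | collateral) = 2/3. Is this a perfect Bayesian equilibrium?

No

On the equilibrium path (no collateral) the lender holds the prior 1/3 and pays 1/3·223 + 2/3·163 = 183. Off-path (collateral) belief 2/3 gives 2/3·223 + 1/3·163 = 203.
Creditworthy: no collateral gives 183 − 2 = 181; collateral gives 203 − 20 = 183. Deviates. ✗
Subprime: no collateral gives 183 − 1 = 182; collateral gives 203 − 36 = 167. Stays. ✓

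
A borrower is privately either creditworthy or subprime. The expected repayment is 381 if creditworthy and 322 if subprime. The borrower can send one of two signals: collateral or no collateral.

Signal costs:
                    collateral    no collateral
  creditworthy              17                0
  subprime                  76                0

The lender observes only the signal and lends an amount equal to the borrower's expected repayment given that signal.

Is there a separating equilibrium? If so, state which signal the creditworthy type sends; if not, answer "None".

Try creditworthy → collateral, subprime → no collateral:
  If types separate, collateral earns payment 381 and no collateral earns 322.
  Creditworthy: collateral gives 381 − 17 = 364; no collateral gives 322 − 0 = 322. No deviation. ✓
  Subprime: no collateral gives 322 − 0 = 322; collateral gives 381 − 76 = 305. No deviation. ✓
Both hold — the creditworthy type sends collateral.

collateral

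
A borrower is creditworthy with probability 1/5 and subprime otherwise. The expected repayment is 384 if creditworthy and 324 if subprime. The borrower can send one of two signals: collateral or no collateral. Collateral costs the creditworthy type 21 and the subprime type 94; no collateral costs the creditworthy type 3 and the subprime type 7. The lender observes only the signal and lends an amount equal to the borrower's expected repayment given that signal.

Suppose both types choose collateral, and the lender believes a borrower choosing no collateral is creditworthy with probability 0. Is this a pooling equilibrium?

No

At the pooled signal (collateral) the lender holds the prior 1/5 and pays 1/5·384 + 4/5·324 = 336. Off-path (no collateral) belief 0 gives 0·384 + 1·324 = 324.
Creditworthy: collateral gives 336 − 21 = 315; no collateral gives 324 − 3 = 321. Deviates. ✗
Subprime: collateral gives 336 − 94 = 242; no collateral gives 324 − 7 = 317. Deviates. ✗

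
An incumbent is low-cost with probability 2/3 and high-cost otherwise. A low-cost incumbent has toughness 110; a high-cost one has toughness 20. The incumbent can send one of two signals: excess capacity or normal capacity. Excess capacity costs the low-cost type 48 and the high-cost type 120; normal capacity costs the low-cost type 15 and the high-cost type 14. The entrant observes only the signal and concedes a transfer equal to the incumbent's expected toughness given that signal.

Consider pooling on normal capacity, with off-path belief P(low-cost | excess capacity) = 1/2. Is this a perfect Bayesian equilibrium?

Yes

At the pooled signal (normal capacity) the entrant holds the prior 2/3 and pays 2/3·110 + 1/3·20 = 80. Off-path (excess capacity) belief 1/2 gives 1/2·110 + 1/2·20 = 65.
Low-cost: normal capacity gives 80 − 15 = 65; excess capacity gives 65 − 48 = 17. Stays. ✓
High-cost: normal capacity gives 80 − 14 = 66; excess capacity gives 65 − 120 = -55. Stays. ✓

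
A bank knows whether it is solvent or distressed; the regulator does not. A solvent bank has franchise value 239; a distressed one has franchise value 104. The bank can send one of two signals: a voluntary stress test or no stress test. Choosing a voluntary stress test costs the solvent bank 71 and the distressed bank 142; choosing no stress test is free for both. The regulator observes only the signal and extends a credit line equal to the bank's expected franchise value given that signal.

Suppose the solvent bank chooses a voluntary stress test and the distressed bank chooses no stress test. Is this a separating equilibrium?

Yes

If types separate, stress test earns payment 239 and no stress test earns 104.
Solvent: stress test gives 239 − 71 = 168; no stress test gives 104 − 0 = 104. No deviation. ✓
Distressed: no stress test gives 104 − 0 = 104; stress test gives 239 − 142 = 97. No deviation. ✓
Neither type gains from mimicking the other.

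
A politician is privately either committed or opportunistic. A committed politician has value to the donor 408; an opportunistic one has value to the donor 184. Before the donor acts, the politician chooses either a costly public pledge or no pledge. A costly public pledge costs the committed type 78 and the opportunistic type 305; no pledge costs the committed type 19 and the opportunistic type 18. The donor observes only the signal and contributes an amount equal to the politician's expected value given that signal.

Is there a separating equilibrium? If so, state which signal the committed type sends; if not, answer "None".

pledge

Try committed → pledge, opportunistic → no pledge:
  If types separate, pledge earns payment 408 and no pledge earns 184.
  Committed: pledge gives 408 − 78 = 330; no pledge gives 184 − 19 = 165. No deviation. ✓
  Opportunistic: no pledge gives 184 − 18 = 166; pledge gives 408 − 305 = 103. No deviation. ✓
Both hold — the committed type sends pledge.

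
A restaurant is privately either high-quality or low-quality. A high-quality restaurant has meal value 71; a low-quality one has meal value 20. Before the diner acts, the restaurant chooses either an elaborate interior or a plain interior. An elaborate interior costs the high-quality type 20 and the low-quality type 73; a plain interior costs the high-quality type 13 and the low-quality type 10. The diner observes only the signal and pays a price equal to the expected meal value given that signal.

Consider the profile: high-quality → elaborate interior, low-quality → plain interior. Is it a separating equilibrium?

Yes

Under separation the diner infers type exactly: elaborate interior → high-quality (pays 71), plain interior → low-quality (pays 20).
High-quality: elaborate interior gives 71 − 20 = 51; plain interior gives 20 − 13 = 7. No deviation. ✓
Low-quality: plain interior gives 20 − 10 = 10; elaborate interior gives 71 − 73 = -2. No deviation. ✓
Both incentive constraints hold.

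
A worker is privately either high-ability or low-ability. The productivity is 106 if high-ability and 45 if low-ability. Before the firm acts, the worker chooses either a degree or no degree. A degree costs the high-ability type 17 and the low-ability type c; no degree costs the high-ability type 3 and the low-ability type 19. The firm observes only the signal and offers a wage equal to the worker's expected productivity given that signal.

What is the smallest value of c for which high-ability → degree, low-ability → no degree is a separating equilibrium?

80

Under separation: degree → high-ability (pays 106); no degree → low-ability (pays 45).
High-ability: 106 − 17 = 89 ≥ 45 − 3 = 42. Holds regardless of c. ✓
Low-ability: 45 − 19 ≥ 106 − c, so c ≥ 106 − 26 = 80.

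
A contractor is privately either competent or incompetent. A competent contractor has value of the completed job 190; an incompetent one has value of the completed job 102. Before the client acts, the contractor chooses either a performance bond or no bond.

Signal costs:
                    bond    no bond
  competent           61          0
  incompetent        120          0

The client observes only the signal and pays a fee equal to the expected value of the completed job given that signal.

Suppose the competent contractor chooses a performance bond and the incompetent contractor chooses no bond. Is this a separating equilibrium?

If types separate, bond earns payment 190 and no bond earns 102.
Competent: bond gives 190 − 61 = 129; no bond gives 102 − 0 = 102. No deviation. ✓
Incompetent: no bond gives 102 − 0 = 102; bond gives 190 − 120 = 70. No deviation. ✓
Neither type gains from mimicking the other.

Yes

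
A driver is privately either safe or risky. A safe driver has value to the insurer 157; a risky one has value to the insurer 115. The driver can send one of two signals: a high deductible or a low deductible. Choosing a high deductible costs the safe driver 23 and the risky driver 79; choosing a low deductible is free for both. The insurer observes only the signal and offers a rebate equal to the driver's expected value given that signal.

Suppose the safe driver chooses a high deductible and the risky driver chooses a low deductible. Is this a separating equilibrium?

If types separate, high deductible earns payment 157 and low deductible earns 115.
Safe: high deductible gives 157 − 23 = 134; low deductible gives 115 − 0 = 115. No deviation. ✓
Risky: low deductible gives 115 − 0 = 115; high deductible gives 157 − 79 = 78. No deviation. ✓
Both incentive constraints hold.

Yes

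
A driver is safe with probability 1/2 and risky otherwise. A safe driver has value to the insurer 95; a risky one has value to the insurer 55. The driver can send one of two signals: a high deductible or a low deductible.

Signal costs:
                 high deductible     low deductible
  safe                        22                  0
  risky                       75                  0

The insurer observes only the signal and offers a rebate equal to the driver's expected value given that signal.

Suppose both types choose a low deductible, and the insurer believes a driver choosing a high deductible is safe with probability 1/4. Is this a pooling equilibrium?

Yes

On the equilibrium path (low deductible) the insurer holds the prior 1/2 and pays 1/2·95 + 1/2·55 = 75. Off-path (high deductible) belief 1/4 gives 1/4·95 + 3/4·55 = 65.
Safe: low deductible gives 75 − 0 = 75; high deductible gives 65 − 22 = 43. Stays. ✓
Risky: low deductible gives 75 − 0 = 75; high deductible gives 65 − 75 = -10. Stays. ✓
Beliefs are Bayes-consistent on-path and both types best-respond.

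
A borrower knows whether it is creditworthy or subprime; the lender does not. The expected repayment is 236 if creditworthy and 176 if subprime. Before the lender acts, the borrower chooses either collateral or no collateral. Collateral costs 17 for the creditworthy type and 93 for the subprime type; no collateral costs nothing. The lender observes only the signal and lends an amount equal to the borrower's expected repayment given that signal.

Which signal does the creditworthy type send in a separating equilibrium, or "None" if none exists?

Try creditworthy → collateral, subprime → no collateral:
  Under separation the lender infers type exactly: collateral → creditworthy (pays 236), no collateral → subprime (pays 176).
  Creditworthy: collateral gives 236 − 17 = 219; no collateral gives 176 − 0 = 176. No deviation. ✓
  Subprime: no collateral gives 176 − 0 = 176; collateral gives 236 − 93 = 143. No deviation. ✓
Both hold — the creditworthy type sends collateral.

collateral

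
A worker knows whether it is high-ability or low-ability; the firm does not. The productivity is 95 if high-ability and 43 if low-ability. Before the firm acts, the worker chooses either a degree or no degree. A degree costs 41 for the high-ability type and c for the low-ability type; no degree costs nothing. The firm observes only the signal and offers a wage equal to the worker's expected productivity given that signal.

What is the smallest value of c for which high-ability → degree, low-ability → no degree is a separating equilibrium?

Under separation: degree → high-ability (pays 95); no degree → low-ability (pays 43).
High-ability: 95 − 41 = 54 ≥ 43 − 0 = 43. Holds regardless of c. ✓
Low-ability: 43 − 0 ≥ 95 − c, so c ≥ 95 − 43 = 52.

52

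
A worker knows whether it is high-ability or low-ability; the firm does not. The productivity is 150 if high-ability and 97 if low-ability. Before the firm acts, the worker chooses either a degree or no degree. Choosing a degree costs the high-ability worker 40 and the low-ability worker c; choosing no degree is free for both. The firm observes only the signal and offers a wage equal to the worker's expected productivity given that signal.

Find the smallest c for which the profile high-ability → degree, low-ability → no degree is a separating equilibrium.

53

Under separation: degree → high-ability (pays 150); no degree → low-ability (pays 97).
High-ability: 150 − 40 = 110 ≥ 97 − 0 = 97. Holds regardless of c. ✓
Low-ability: 97 − 0 ≥ 150 − c, so c ≥ 150 − 97 = 53.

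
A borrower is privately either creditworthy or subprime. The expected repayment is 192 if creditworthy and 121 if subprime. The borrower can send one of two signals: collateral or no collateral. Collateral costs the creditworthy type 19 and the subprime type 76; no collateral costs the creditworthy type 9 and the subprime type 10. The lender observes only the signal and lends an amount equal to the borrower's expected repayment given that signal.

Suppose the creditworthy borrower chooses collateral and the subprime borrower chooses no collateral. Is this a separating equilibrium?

No

Under separation the lender infers type exactly: collateral → creditworthy (pays 192), no collateral → subprime (pays 121).
Creditworthy: collateral gives 192 − 19 = 173; no collateral gives 121 − 9 = 112. No deviation. ✓
Subprime: no collateral gives 121 − 10 = 111; collateral gives 192 − 76 = 116. Would deviate. ✗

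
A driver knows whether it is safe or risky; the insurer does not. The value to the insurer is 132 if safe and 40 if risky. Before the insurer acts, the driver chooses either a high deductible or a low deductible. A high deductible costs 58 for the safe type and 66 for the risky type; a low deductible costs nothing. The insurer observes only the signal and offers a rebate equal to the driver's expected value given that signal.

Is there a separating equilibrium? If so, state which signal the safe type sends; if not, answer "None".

None

Try safe → high deductible, risky → low deductible:
  If types separate, high deductible earns payment 132 and low deductible earns 40.
  Safe: high deductible gives 132 − 58 = 74; low deductible gives 40 − 0 = 40. No deviation. ✓
  Risky: low deductible gives 40 − 0 = 40; high deductible gives 132 − 66 = 66. Would deviate. ✗
Try safe → low deductible, risky → high deductible:
  If types separate, low deductible earns payment 132 and high deductible earns 40.
  Safe: low deductible gives 132 − 0 = 132; high deductible gives 40 − 58 = -18. No deviation. ✓
  Risky: high deductible gives 40 − 66 = -26; low deductible gives 132 − 0 = 132. Would deviate. ✗
Neither assignment is incentive-compatible.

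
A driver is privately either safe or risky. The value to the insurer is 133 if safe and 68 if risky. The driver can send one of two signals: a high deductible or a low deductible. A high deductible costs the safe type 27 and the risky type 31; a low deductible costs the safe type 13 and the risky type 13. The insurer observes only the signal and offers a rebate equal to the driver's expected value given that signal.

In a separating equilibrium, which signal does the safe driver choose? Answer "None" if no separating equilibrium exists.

None

Try safe → high deductible, risky → low deductible:
  Under separation the insurer infers type exactly: high deductible → safe (pays 133), low deductible → risky (pays 68).
  Safe: high deductible gives 133 − 27 = 106; low deductible gives 68 − 13 = 55. No deviation. ✓
  Risky: low deductible gives 68 − 13 = 55; high deductible gives 133 − 31 = 102. Would deviate. ✗
Try safe → low deductible, risky → high deductible:
  Under separation the insurer infers type exactly: low deductible → safe (pays 133), high deductible → risky (pays 68).
  Safe: low deductible gives 133 − 13 = 120; high deductible gives 68 − 27 = 41. No deviation. ✓
  Risky: high deductible gives 68 − 31 = 37; low deductible gives 133 − 13 = 120. Would deviate. ✗
Neither assignment is incentive-compatible.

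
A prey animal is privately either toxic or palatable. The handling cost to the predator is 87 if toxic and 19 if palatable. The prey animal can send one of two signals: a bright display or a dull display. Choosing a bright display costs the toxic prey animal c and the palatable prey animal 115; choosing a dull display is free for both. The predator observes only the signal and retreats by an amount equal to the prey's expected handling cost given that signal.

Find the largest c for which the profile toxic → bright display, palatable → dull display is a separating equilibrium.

68

Under separation: bright display → toxic (pays 87); dull display → palatable (pays 19).
Palatable: 19 − 0 = 19 ≥ 87 − 115 = -28. Holds regardless of c. ✓
Toxic: 87 − c ≥ 19 − 0, so c ≤ 87 − 19 = 68.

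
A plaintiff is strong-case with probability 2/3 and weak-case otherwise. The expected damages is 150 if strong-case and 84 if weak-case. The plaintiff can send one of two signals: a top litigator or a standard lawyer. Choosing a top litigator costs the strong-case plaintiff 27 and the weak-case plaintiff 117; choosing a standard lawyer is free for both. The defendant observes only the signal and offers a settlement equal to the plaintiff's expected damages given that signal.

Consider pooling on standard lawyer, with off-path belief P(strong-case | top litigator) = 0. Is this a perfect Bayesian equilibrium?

Yes

At the pooled signal (standard lawyer) the defendant holds the prior 2/3 and pays 2/3·150 + 1/3·84 = 128. Off-path (top litigator) belief 0 gives 0·150 + 1·84 = 84.
Strong-case: standard lawyer gives 128 − 0 = 128; top litigator gives 84 − 27 = 57. Stays. ✓
Weak-case: standard lawyer gives 128 − 0 = 128; top litigator gives 84 − 117 = -33. Stays. ✓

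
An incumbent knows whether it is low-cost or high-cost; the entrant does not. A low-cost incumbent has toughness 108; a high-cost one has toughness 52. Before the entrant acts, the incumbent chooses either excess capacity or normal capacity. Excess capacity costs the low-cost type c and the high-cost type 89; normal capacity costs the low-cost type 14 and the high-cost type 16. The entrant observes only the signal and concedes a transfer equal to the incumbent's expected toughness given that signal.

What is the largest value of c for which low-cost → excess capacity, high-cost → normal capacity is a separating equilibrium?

70

Under separation: excess capacity → low-cost (pays 108); normal capacity → high-cost (pays 52).
High-cost: 52 − 16 = 36 ≥ 108 − 89 = 19. Holds regardless of c. ✓
Low-cost: 108 − c ≥ 52 − 14, so c ≤ 108 − 38 = 70.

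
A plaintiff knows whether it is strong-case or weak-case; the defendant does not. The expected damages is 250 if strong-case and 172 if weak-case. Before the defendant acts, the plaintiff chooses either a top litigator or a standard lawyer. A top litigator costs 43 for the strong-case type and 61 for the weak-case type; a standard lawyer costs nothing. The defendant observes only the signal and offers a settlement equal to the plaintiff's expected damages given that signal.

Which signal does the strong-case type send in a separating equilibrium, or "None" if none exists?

None

Try strong-case → top litigator, weak-case → standard lawyer:
  If types separate, top litigator earns payment 250 and standard lawyer earns 172.
  Strong-case: top litigator gives 250 − 43 = 207; standard lawyer gives 172 − 0 = 172. No deviation. ✓
  Weak-case: standard lawyer gives 172 − 0 = 172; top litigator gives 250 − 61 = 189. Would deviate. ✗
Try strong-case → standard lawyer, weak-case → top litigator:
  If types separate, standard lawyer earns payment 250 and top litigator earns 172.
  Strong-case: standard lawyer gives 250 − 0 = 250; top litigator gives 172 − 43 = 129. No deviation. ✓
  Weak-case: top litigator gives 172 − 61 = 111; standard lawyer gives 250 − 0 = 250. Would deviate. ✗
Neither assignment is incentive-compatible.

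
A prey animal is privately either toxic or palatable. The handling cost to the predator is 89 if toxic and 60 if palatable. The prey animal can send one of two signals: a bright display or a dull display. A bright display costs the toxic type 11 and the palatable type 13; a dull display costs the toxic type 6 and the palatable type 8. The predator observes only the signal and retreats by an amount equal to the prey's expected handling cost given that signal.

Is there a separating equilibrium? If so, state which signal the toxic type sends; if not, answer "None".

None

Try toxic → bright display, palatable → dull display:
  If types separate, bright display earns payment 89 and dull display earns 60.
  Toxic: bright display gives 89 − 11 = 78; dull display gives 60 − 6 = 54. No deviation. ✓
  Palatable: dull display gives 60 − 8 = 52; bright display gives 89 − 13 = 76. Would deviate. ✗
Try toxic → dull display, palatable → bright display:
  If types separate, dull display earns payment 89 and bright display earns 60.
  Toxic: dull display gives 89 − 6 = 83; bright display gives 60 − 11 = 49. No deviation. ✓
  Palatable: bright display gives 60 − 13 = 47; dull display gives 89 − 8 = 81. Would deviate. ✗
Neither assignment is incentive-compatible.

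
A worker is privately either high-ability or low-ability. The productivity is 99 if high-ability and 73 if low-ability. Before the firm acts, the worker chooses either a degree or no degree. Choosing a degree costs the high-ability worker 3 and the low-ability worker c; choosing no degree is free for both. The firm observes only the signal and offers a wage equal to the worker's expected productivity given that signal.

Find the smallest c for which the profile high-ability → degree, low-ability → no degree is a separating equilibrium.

26

Under separation: degree → high-ability (pays 99); no degree → low-ability (pays 73).
High-ability: 99 − 3 = 96 ≥ 73 − 0 = 73. Holds regardless of c. ✓
Low-ability: 73 − 0 ≥ 99 − c, so c ≥ 99 − 73 = 26.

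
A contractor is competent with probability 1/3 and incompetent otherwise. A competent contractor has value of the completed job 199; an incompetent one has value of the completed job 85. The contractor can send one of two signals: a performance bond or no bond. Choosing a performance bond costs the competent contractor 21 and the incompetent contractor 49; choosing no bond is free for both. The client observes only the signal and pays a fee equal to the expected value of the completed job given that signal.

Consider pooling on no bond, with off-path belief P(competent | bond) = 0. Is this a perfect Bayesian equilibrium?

On the equilibrium path (no bond) the client holds the prior 1/3 and pays 1/3·199 + 2/3·85 = 123. Off-path (bond) belief 0 gives 0·199 + 1·85 = 85.
Competent: no bond gives 123 − 0 = 123; bond gives 85 − 21 = 64. Stays. ✓
Incompetent: no bond gives 123 − 0 = 123; bond gives 85 − 49 = 36. Stays. ✓
Beliefs are Bayes-consistent on-path and both types best-respond.

Yes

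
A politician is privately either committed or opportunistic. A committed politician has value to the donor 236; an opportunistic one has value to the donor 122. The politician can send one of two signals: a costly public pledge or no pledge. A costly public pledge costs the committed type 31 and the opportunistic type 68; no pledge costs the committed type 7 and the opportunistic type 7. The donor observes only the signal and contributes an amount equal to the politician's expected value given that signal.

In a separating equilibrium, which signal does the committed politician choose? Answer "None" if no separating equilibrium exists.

Try committed → pledge, opportunistic → no pledge:
  If types separate, pledge earns payment 236 and no pledge earns 122.
  Committed: pledge gives 236 − 31 = 205; no pledge gives 122 − 7 = 115. No deviation. ✓
  Opportunistic: no pledge gives 122 − 7 = 115; pledge gives 236 − 68 = 168. Would deviate. ✗
Try committed → no pledge, opportunistic → pledge:
  If types separate, no pledge earns payment 236 and pledge earns 122.
  Committed: no pledge gives 236 − 7 = 229; pledge gives 122 − 31 = 91. No deviation. ✓
  Opportunistic: pledge gives 122 − 68 = 54; no pledge gives 236 − 7 = 229. Would deviate. ✗
Neither assignment is incentive-compatible.

None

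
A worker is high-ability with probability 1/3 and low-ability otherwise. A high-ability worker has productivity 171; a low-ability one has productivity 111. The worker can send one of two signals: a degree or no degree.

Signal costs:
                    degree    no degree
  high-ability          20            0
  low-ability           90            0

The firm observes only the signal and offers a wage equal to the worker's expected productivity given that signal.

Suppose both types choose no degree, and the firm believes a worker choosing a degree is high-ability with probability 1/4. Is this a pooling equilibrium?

At the pooled signal (no degree) the firm holds the prior 1/3 and pays 1/3·171 + 2/3·111 = 131. Off-path (degree) belief 1/4 gives 1/4·171 + 3/4·111 = 126.
High-ability: no degree gives 131 − 0 = 131; degree gives 126 − 20 = 106. Stays. ✓
Low-ability: no degree gives 131 − 0 = 131; degree gives 126 − 90 = 36. Stays. ✓

Yes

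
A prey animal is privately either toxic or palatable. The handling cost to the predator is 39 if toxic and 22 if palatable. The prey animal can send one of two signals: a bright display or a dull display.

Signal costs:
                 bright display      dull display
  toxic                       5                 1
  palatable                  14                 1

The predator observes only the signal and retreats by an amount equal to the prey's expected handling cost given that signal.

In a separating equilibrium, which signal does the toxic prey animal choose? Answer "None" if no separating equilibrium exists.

Try toxic → bright display, palatable → dull display:
  If types separate, bright display earns payment 39 and dull display earns 22.
  Toxic: bright display gives 39 − 5 = 34; dull display gives 22 − 1 = 21. No deviation. ✓
  Palatable: dull display gives 22 − 1 = 21; bright display gives 39 − 14 = 25. Would deviate. ✗
Try toxic → dull display, palatable → bright display:
  If types separate, dull display earns payment 39 and bright display earns 22.
  Toxic: dull display gives 39 − 1 = 38; bright display gives 22 − 5 = 17. No deviation. ✓
  Palatable: bright display gives 22 − 14 = 8; dull display gives 39 − 1 = 38. Would deviate. ✗
Neither assignment is incentive-compatible.

None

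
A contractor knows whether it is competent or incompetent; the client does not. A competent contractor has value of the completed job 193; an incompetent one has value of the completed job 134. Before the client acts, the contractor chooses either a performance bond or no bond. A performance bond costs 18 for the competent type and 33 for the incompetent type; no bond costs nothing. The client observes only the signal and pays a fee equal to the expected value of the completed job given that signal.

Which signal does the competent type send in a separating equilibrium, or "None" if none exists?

None

Try competent → bond, incompetent → no bond:
  If types separate, bond earns payment 193 and no bond earns 134.
  Competent: bond gives 193 − 18 = 175; no bond gives 134 − 0 = 134. No deviation. ✓
  Incompetent: no bond gives 134 − 0 = 134; bond gives 193 − 33 = 160. Would deviate. ✗
Try competent → no bond, incompetent → bond:
  If types separate, no bond earns payment 193 and bond earns 134.
  Competent: no bond gives 193 − 0 = 193; bond gives 134 − 18 = 116. No deviation. ✓
  Incompetent: bond gives 134 − 33 = 101; no bond gives 193 − 0 = 193. Would deviate. ✗
Neither assignment is incentive-compatible.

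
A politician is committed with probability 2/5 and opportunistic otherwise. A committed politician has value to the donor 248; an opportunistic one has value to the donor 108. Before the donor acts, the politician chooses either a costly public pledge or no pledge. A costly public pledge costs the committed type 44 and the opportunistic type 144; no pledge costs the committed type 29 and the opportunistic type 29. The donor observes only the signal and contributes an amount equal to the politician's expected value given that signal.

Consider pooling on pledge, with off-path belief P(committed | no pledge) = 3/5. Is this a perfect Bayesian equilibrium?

No

At the pooled signal (pledge) the donor holds the prior 2/5 and pays 2/5·248 + 3/5·108 = 164. Off-path (no pledge) belief 3/5 gives 3/5·248 + 2/5·108 = 192.
Committed: pledge gives 164 − 44 = 120; no pledge gives 192 − 29 = 163. Deviates. ✗
Opportunistic: pledge gives 164 − 144 = 20; no pledge gives 192 − 29 = 163. Deviates. ✗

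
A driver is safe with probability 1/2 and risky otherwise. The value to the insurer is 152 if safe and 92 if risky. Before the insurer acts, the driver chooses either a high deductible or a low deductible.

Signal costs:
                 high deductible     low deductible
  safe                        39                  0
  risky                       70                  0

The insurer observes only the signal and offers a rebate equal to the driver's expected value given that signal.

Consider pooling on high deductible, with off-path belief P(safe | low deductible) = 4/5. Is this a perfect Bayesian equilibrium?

On the equilibrium path (high deductible) the insurer holds the prior 1/2 and pays 1/2·152 + 1/2·92 = 122. Off-path (low deductible) belief 4/5 gives 4/5·152 + 1/5·92 = 140.
Safe: high deductible gives 122 − 39 = 83; low deductible gives 140 − 0 = 140. Deviates. ✗
Risky: high deductible gives 122 − 70 = 52; low deductible gives 140 − 0 = 140. Deviates. ✗

No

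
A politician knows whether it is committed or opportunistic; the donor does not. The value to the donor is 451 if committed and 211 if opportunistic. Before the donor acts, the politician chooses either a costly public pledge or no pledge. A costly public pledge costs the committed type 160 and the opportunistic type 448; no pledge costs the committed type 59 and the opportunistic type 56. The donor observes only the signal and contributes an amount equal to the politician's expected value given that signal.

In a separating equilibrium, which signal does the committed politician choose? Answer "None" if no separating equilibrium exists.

Try committed → pledge, opportunistic → no pledge:
  If types separate, pledge earns payment 451 and no pledge earns 211.
  Committed: pledge gives 451 − 160 = 291; no pledge gives 211 − 59 = 152. No deviation. ✓
  Opportunistic: no pledge gives 211 − 56 = 155; pledge gives 451 − 448 = 3. No deviation. ✓
Both hold — the committed type sends pledge.

pledge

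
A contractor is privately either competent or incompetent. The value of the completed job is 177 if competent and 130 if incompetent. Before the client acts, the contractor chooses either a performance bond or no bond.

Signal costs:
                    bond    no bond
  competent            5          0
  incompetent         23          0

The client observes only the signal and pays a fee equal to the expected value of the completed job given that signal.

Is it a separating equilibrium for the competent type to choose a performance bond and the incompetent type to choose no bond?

No

If types separate, bond earns payment 177 and no bond earns 130.
Competent: bond gives 177 − 5 = 172; no bond gives 130 − 0 = 130. No deviation. ✓
Incompetent: no bond gives 130 − 0 = 130; bond gives 177 − 23 = 154. Would deviate. ✗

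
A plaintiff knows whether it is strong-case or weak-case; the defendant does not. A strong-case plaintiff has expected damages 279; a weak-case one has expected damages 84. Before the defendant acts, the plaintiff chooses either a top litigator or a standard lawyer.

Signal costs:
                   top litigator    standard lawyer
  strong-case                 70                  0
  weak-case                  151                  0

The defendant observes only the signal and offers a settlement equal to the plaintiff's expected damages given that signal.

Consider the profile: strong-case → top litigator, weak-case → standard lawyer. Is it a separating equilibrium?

Under separation the defendant infers type exactly: top litigator → strong-case (pays 279), standard lawyer → weak-case (pays 84).
Strong-case: top litigator gives 279 − 70 = 209; standard lawyer gives 84 − 0 = 84. No deviation. ✓
Weak-case: standard lawyer gives 84 − 0 = 84; top litigator gives 279 − 151 = 128. Would deviate. ✗

No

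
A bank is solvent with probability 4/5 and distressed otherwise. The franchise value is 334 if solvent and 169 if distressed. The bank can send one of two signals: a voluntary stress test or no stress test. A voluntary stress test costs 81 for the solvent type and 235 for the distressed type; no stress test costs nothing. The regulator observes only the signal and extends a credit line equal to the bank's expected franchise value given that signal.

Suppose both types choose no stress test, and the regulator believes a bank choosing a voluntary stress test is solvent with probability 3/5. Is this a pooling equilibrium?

At the pooled signal (no stress test) the regulator holds the prior 4/5 and pays 4/5·334 + 1/5·169 = 301. Off-path (stress test) belief 3/5 gives 3/5·334 + 2/5·169 = 268.
Solvent: no stress test gives 301 − 0 = 301; stress test gives 268 − 81 = 187. Stays. ✓
Distressed: no stress test gives 301 − 0 = 301; stress test gives 268 − 235 = 33. Stays. ✓

Yes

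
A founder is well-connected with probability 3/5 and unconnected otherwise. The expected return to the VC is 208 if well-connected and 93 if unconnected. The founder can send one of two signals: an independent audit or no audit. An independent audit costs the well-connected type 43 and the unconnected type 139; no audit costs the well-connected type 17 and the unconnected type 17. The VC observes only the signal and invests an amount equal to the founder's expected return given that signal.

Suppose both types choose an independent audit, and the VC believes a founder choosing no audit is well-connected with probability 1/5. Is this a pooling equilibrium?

No

On the equilibrium path (audit) the VC holds the prior 3/5 and pays 3/5·208 + 2/5·93 = 162. Off-path (no audit) belief 1/5 gives 1/5·208 + 4/5·93 = 116.
Well-connected: audit gives 162 − 43 = 119; no audit gives 116 − 17 = 99. Stays. ✓
Unconnected: audit gives 162 − 139 = 23; no audit gives 116 − 17 = 99. Deviates. ✗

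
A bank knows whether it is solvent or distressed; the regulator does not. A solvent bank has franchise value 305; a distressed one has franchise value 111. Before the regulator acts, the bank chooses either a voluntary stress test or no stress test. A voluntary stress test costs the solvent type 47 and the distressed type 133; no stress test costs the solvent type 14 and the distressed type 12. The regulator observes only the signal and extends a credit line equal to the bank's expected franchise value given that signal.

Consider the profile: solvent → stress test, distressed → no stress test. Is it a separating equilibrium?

No

If types separate, stress test earns payment 305 and no stress test earns 111.
Solvent: stress test gives 305 − 47 = 258; no stress test gives 111 − 14 = 97. No deviation. ✓
Distressed: no stress test gives 111 − 12 = 99; stress test gives 305 − 133 = 172. Would deviate. ✗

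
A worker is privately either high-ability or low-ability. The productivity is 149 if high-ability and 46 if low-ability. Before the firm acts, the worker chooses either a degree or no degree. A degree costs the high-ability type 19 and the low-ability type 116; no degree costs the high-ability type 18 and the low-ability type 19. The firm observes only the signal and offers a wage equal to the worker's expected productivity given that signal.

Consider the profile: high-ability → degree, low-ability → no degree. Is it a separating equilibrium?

If types separate, degree earns payment 149 and no degree earns 46.
High-ability: degree gives 149 − 19 = 130; no degree gives 46 − 18 = 28. No deviation. ✓
Low-ability: no degree gives 46 − 19 = 27; degree gives 149 − 116 = 33. Would deviate. ✗

No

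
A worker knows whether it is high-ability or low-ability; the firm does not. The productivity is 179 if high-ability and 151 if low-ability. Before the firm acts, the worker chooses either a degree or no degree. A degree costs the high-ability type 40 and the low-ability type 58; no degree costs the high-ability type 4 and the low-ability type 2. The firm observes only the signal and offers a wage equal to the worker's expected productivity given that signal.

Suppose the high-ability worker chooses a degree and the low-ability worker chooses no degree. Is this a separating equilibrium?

No

Under separation the firm infers type exactly: degree → high-ability (pays 179), no degree → low-ability (pays 151).
High-ability: degree gives 179 − 40 = 139; no degree gives 151 − 4 = 147. Would deviate. ✗
Low-ability: no degree gives 151 − 2 = 149; degree gives 179 − 58 = 121. No deviation. ✓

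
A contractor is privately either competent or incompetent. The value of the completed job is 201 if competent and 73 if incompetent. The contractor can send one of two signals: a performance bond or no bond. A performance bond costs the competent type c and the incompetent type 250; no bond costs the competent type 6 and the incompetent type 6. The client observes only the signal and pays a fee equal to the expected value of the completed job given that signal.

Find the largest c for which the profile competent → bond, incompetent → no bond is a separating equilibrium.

Under separation: bond → competent (pays 201); no bond → incompetent (pays 73).
Incompetent: 73 − 6 = 67 ≥ 201 − 250 = -49. Holds regardless of c. ✓
Competent: 201 − c ≥ 73 − 6, so c ≤ 201 − 67 = 134.

134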